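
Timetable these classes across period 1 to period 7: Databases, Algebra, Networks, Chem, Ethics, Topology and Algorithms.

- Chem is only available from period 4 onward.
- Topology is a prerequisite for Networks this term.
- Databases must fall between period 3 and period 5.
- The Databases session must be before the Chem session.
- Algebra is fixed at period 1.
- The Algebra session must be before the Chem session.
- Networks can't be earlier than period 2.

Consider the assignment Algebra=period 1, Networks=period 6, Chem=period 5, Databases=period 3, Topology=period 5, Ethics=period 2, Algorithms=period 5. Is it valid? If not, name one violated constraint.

Topology is a prerequisite for Networks this term — holds.
Algebra is fixed at period 1 — holds.
Chem is only available from period 4 onward — holds.
Networks can't be earlier than period 2 — holds.
The Algebra session must be before the Chem session — holds.
Databases must fall between period 3 and period 5 — holds.
The Databases session must be before the Chem session — holds.

Yes, all constraints hold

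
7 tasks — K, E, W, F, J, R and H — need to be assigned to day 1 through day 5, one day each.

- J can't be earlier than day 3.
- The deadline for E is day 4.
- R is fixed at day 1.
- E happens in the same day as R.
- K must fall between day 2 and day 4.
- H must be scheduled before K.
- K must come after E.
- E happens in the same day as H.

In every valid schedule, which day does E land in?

day 1

E's own window allows nothing later than day 4; E must be in the same day as R, which can't be after day 1, so E is at most day 1.
So E is pinned to day 1.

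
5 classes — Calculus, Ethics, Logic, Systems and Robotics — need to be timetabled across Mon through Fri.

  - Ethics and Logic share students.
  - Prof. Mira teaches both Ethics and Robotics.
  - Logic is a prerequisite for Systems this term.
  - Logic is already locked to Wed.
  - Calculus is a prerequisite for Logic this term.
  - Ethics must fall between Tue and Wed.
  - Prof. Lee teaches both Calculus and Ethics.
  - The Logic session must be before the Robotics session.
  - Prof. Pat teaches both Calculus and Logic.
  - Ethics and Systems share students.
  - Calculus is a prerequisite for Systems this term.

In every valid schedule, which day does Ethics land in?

Tue

Ethics's window is Tue–Wed.
Logic is fixed at Wed, and Ethics can't share a day with Logic.
So Ethics must be Tue.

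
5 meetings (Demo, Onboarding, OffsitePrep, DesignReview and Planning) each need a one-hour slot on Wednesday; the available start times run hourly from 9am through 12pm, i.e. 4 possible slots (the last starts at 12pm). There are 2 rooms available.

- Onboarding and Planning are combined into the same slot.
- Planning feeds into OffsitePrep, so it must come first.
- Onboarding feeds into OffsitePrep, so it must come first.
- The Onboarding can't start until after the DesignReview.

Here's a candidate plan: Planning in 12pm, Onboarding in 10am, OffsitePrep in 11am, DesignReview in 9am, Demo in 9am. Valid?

Onboarding feeds into OffsitePrep, so it must come first — holds.
There are 2 rooms available — holds.
Planning feeds into OffsitePrep, so it must come first — violated.
Onboarding and Planning are combined into the same slot — violated.
The Onboarding can't start until after the DesignReview — holds.

Invalid. Onboarding and Planning are combined into the same slot.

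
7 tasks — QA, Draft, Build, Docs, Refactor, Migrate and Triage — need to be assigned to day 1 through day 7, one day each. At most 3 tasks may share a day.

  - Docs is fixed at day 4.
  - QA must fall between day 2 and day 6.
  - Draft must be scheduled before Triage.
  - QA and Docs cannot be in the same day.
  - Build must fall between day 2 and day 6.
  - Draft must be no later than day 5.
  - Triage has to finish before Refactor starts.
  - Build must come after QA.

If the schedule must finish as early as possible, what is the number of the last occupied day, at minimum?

The precedence chain requires at least 3 distinct days.
With at most 3 per day and 7 tasks, at least 3 days are needed.
Docs can't be placed before day 4, so the schedule must run through at least day 4.
4 works (last occupied day: day 4): for example Build in day 3, Draft in day 1, Refactor in day 3, Migrate in day 1, Triage in day 2, QA in day 2, Docs in day 4.

day 4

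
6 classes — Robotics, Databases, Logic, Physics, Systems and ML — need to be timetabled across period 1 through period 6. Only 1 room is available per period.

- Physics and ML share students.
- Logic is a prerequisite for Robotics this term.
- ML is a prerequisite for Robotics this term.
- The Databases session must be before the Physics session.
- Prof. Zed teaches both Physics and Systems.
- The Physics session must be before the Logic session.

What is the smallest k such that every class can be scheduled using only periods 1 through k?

The precedence chain requires at least 4 distinct periods.
With at most 1 per period and 6 classes, at least 6 periods are needed.
6 works (last occupied period: period 6): for example Physics=period 2, Robotics=period 5, Systems=period 6, ML=period 4, Logic=period 3, Databases=period 1.

6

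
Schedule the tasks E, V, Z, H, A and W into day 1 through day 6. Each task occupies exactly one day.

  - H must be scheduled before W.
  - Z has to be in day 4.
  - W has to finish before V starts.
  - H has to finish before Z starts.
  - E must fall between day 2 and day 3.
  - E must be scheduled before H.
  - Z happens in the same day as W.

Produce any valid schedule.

W -> day 4, E -> day 2, Z -> day 4, H -> day 3, A -> day 1, V -> day 5

Checking: H(day 3) before Z(day 4); E(day 2) before H(day 3); H(day 3) before W(day 4); W(day 4) before V(day 5); Z = W = day 4; Z=day 4 in [day 4,day 4]; E=day 2 in [day 2,day 3].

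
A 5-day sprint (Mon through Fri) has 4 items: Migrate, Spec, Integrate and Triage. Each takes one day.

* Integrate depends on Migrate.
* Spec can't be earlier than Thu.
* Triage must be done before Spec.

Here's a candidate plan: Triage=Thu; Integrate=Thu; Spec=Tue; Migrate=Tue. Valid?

Invalid. Triage must be done before Spec.

Integrate depends on Migrate — holds.
Spec can't be earlier than Thu — violated.
Triage must be done before Spec — violated.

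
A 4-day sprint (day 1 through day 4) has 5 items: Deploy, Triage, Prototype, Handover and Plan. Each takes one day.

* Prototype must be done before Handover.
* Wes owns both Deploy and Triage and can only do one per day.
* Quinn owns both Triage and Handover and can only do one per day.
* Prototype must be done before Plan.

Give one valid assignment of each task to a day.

Triage=day 3, Deploy=day 1, Plan=day 2, Prototype=day 1, Handover=day 2

Checking: Prototype(day 1) before Plan(day 2); Prototype(day 1) before Handover(day 2); Deploy(day 1) != Triage(day 3); Triage(day 3) != Handover(day 2).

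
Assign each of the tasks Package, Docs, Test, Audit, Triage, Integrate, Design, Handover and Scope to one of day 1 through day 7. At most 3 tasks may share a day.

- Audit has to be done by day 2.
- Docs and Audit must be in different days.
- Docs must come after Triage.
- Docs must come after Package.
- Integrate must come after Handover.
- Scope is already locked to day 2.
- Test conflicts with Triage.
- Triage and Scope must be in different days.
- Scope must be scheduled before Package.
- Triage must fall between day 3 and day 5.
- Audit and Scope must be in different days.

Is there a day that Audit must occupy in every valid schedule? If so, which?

day 1

Audit's window is day 1–day 2.
Scope is fixed at day 2, and Audit can't share a day with Scope.
So Audit must be day 1.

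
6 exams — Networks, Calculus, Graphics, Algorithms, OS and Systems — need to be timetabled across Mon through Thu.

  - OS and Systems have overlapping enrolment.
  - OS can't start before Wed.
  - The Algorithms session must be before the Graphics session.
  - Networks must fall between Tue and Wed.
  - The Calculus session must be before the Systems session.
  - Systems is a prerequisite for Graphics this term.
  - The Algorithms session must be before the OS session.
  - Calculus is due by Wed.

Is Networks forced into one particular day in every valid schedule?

No

Networks can be Tue (e.g. Algorithms -> Mon; Graphics -> Wed; Networks -> Tue; Calculus -> Mon; OS -> Wed; Systems -> Tue) or Wed (e.g. OS=Wed; Algorithms=Mon; Calculus=Mon; Systems=Tue; Networks=Wed; Graphics=Wed).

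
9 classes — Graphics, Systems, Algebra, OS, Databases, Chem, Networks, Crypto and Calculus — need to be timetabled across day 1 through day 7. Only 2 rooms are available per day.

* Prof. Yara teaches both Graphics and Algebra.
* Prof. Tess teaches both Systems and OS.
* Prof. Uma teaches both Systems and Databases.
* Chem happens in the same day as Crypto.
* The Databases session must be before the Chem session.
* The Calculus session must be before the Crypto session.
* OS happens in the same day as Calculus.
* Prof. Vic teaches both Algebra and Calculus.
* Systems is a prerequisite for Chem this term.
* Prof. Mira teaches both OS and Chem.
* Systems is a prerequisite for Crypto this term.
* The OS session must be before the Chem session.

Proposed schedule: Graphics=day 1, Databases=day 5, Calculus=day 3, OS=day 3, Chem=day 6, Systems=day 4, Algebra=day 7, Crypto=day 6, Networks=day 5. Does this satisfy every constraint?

Chem happens in the same day as Crypto — holds.
Prof. Yara teaches both Graphics and Algebra — holds.
The Calculus session must be before the Crypto session — holds.
The Databases session must be before the Chem session — holds.
Prof. Uma teaches both Systems and Databases — holds.
Prof. Tess teaches both Systems and OS — holds.
Systems is a prerequisite for Crypto this term — holds.
OS happens in the same day as Calculus — holds.
The OS session must be before the Chem session — holds.
Only 2 rooms are available per day — holds.
Prof. Mira teaches both OS and Chem — holds.
Prof. Vic teaches both Algebra and Calculus — holds.
Systems is a prerequisite for Chem this term — holds.

Valid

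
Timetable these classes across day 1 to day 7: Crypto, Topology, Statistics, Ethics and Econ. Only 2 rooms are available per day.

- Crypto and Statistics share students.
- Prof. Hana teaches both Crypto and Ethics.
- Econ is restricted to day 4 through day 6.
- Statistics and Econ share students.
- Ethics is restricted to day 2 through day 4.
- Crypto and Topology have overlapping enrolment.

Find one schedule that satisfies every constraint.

Crypto in day 1, Ethics in day 2, Topology in day 2, Econ in day 4, Statistics in day 3

Checking: Crypto(day 1) != Statistics(day 3); Statistics(day 3) != Econ(day 4); Crypto(day 1) != Topology(day 2); Crypto(day 1) != Ethics(day 2); Ethics=day 2 in [day 2,day 4]; Econ=day 4 in [day 4,day 6]; max 2 per day (cap 2).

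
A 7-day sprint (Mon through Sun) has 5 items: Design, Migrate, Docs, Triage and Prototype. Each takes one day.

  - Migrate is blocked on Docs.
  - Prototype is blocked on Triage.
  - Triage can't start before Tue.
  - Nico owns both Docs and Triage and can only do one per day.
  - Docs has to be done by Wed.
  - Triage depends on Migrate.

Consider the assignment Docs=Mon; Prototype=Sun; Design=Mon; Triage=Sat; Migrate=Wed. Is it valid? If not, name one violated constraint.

Yes, all constraints hold

Nico owns both Docs and Triage and can only do one per day — holds.
Docs has to be done by Wed — holds.
Migrate is blocked on Docs — holds.
Prototype is blocked on Triage — holds.
Triage depends on Migrate — holds.
Triage can't start before Tue — holds.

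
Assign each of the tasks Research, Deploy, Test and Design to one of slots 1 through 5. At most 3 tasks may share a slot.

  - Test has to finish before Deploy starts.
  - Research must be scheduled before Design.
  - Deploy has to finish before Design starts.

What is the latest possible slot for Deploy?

Precedence pushes Deploy to at least 2; downstream work caps Deploy at 4.
Deploy at 4 is achievable: Deploy in 4, Design in 5, Research in 1, Test in 1.

4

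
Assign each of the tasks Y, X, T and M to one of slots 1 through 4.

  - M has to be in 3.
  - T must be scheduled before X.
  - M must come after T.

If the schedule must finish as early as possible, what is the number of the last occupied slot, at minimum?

The precedence chain requires at least 2 distinct slots.
M can't be placed before 3, so the schedule must run through at least slot 3.
3 works (last occupied slot: 3): for example M in 3; Y in 1; T in 1; X in 2.

slot 3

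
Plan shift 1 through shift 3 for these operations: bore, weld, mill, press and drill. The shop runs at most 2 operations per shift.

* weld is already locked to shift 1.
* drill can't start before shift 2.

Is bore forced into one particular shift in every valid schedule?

bore can be shift 1 (e.g. weld in shift 1, drill in shift 2, mill in shift 2, press in shift 3, bore in shift 1) or shift 2 (e.g. bore in shift 2; mill in shift 1; weld in shift 1; drill in shift 2; press in shift 3).

No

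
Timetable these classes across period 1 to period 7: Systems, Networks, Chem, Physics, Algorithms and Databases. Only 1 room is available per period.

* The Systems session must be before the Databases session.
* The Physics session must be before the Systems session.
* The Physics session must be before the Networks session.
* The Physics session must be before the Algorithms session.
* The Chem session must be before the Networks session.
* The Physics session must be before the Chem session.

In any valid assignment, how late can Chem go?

Precedence pushes Chem to at least period 2; downstream work caps Chem at period 6.
Chem at period 6 is achievable: Algorithms in period 3, Physics in period 1, Networks in period 7, Databases in period 4, Systems in period 2, Chem in period 6.

period 6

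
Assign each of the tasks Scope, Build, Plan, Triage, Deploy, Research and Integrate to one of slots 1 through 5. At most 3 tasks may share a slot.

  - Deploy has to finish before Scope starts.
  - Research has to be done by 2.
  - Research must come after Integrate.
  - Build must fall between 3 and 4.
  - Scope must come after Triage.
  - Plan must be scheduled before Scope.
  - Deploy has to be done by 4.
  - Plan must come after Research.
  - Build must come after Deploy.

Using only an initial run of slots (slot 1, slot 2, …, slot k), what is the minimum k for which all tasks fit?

The precedence chain requires at least 4 distinct slots.
With at most 3 per slot and 7 tasks, at least 3 slots are needed.
4 works (last occupied slot: 4): for example Triage in 1, Plan in 3, Research in 2, Build in 3, Scope in 4, Integrate in 1, Deploy in 1.

4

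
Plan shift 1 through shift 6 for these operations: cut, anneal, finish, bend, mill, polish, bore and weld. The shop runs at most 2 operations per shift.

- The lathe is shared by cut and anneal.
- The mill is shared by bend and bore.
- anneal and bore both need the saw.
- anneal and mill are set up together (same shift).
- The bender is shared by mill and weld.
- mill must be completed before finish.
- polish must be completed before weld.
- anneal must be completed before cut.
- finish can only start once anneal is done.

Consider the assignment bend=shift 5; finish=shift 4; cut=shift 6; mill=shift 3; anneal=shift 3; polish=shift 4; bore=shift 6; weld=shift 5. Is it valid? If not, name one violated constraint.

anneal and bore both need the saw — holds.
The bender is shared by mill and weld — holds.
The lathe is shared by cut and anneal — holds.
mill must be completed before finish — holds.
finish can only start once anneal is done — holds.
The shop runs at most 2 operations per shift — holds.
anneal and mill are set up together (same shift) — holds.
polish must be completed before weld — holds.
anneal must be completed before cut — holds.
The mill is shared by bend and bore — holds.

Yes, all constraints hold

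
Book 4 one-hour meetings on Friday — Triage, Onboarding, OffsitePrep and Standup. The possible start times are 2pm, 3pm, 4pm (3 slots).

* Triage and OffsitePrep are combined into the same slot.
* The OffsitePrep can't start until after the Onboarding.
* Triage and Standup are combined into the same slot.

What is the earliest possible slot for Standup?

3pm

Standup must be in the same slot as OffsitePrep, which can't be before 3pm, so Standup is at least 3pm.
Standup at 3pm is achievable: Standup=3pm, OffsitePrep=3pm, Triage=3pm, Onboarding=2pm.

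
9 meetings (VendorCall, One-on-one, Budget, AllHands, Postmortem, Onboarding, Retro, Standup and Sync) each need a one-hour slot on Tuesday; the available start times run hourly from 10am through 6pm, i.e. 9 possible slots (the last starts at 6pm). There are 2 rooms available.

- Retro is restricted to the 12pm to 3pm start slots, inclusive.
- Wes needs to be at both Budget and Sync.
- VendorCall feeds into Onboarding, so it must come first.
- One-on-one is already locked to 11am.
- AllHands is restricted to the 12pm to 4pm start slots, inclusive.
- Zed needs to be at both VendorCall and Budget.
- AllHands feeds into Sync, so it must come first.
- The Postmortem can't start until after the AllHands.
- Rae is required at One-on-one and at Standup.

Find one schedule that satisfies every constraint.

Onboarding=11am, Retro=12pm, VendorCall=10am, One-on-one=11am, AllHands=12pm, Postmortem=1pm, Sync=1pm, Standup=10am, Budget=2pm

Checking: AllHands(12pm) before Sync(1pm); AllHands(12pm) before Postmortem(1pm); VendorCall(10am) before Onboarding(11am); Budget(2pm) != Sync(1pm); VendorCall(10am) != Budget(2pm); One-on-one(11am) != Standup(10am); AllHands=12pm in [12pm,4pm]; One-on-one=11am in [11am,11am]; Retro=12pm in [12pm,3pm]; max 2 per slot (cap 2).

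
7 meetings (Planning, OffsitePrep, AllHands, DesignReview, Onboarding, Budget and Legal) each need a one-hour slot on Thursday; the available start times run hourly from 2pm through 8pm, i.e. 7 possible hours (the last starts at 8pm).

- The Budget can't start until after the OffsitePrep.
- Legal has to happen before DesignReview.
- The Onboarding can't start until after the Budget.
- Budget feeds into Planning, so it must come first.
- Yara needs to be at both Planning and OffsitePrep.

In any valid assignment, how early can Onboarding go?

Precedence pushes Onboarding to at least 4pm.
Onboarding at 4pm is achievable: AllHands -> 2pm, OffsitePrep -> 2pm, Onboarding -> 4pm, Planning -> 4pm, Budget -> 3pm, DesignReview -> 3pm, Legal -> 2pm.

4pm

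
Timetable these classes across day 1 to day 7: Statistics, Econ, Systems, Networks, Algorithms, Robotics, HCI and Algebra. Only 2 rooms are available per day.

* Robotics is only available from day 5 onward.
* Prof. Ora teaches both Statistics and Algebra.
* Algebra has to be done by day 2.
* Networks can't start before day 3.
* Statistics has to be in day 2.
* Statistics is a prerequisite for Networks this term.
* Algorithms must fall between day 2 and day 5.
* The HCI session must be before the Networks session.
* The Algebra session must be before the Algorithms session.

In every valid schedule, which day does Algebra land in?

Algebra's window is day 1–day 2.
Statistics is fixed at day 2, and Algebra can't share a day with Statistics.
So Algebra must be day 1.

day 1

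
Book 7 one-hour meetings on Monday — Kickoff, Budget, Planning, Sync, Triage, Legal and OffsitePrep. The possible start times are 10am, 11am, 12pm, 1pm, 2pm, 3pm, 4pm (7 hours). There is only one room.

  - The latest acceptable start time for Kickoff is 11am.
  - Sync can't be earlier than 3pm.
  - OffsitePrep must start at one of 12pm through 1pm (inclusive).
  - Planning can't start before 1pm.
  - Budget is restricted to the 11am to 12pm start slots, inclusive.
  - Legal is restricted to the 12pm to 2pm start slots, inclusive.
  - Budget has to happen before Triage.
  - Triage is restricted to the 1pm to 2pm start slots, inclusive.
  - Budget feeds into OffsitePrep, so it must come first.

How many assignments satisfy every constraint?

Splitting on Planning: it can be 3pm (3), 4pm (3). Listing each branch's schedules as (Kickoff, Budget, Sync, Triage, Legal, OffsitePrep):
Planning=3pm: (10am,11am,4pm,1pm,2pm,12pm) (10am,11am,4pm,2pm,12pm,1pm) (10am,11am,4pm,2pm,1pm,12pm) — 3.
Planning=4pm: (10am,11am,3pm,1pm,2pm,12pm) (10am,11am,3pm,2pm,12pm,1pm) (10am,11am,3pm,2pm,1pm,12pm) — 3.
Summing: 3 + 3 = 6.

6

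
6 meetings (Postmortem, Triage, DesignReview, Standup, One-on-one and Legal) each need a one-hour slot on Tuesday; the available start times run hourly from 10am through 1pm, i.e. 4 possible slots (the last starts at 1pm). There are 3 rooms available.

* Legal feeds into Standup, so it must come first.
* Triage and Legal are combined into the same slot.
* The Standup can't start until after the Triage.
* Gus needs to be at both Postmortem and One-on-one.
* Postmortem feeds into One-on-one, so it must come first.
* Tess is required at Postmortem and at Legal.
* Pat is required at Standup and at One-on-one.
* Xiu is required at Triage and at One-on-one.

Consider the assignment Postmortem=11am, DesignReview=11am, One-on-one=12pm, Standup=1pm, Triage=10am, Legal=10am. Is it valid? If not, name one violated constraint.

Yes, all constraints hold

Triage and Legal are combined into the same slot — holds.
There are 3 rooms available — holds.
Postmortem feeds into One-on-one, so it must come first — holds.
Pat is required at Standup and at One-on-one — holds.
Xiu is required at Triage and at One-on-one — holds.
The Standup can't start until after the Triage — holds.
Gus needs to be at both Postmortem and One-on-one — holds.
Tess is required at Postmortem and at Legal — holds.
Legal feeds into Standup, so it must come first — holds.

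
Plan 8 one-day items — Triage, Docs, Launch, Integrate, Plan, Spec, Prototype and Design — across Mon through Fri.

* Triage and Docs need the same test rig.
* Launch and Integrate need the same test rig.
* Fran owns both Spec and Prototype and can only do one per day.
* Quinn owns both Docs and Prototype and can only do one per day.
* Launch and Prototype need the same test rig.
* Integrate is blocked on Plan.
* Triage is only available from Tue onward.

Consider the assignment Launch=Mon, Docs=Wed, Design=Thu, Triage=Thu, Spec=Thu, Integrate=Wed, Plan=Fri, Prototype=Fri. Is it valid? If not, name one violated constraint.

Invalid. Integrate is blocked on Plan.

Quinn owns both Docs and Prototype and can only do one per day — holds.
Launch and Integrate need the same test rig — holds.
Triage is only available from Tue onward — holds.
Fran owns both Spec and Prototype and can only do one per day — holds.
Integrate is blocked on Plan — violated.
Triage and Docs need the same test rig — holds.
Launch and Prototype need the same test rig — holds.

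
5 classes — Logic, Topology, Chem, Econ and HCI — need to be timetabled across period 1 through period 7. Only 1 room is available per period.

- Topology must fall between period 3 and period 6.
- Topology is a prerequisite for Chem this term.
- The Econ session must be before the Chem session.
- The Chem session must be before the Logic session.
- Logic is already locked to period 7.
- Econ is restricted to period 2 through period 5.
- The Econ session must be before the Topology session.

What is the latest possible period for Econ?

period 4

Econ is available from period 2; Econ's own window allows nothing later than period 5; downstream work caps Econ at period 4.
Econ at period 4 is achievable: Topology=period 5, Logic=period 7, Chem=period 6, HCI=period 1, Econ=period 4.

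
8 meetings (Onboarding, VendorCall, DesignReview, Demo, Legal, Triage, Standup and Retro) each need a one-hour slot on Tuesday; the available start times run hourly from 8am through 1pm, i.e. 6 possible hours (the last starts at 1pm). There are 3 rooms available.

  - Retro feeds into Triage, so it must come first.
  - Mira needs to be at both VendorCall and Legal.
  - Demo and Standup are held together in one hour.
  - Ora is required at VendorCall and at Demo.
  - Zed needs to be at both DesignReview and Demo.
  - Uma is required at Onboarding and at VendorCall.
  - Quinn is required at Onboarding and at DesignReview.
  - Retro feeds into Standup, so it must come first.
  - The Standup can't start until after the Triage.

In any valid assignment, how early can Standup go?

Precedence pushes Standup to at least 10am.
Standup at 10am is achievable: Retro -> 8am; Legal -> 8am; Onboarding -> 8am; Triage -> 9am; Standup -> 10am; Demo -> 10am; DesignReview -> 9am; VendorCall -> 9am.

10am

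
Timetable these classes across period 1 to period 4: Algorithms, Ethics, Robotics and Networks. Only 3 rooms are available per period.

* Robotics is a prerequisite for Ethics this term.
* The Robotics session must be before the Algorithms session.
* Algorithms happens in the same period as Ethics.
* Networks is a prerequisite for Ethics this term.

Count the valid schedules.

14

Splitting on Algorithms: it can be period 2 (1), period 3 (4), period 4 (9). Listing each branch's schedules as (Ethics, Robotics, Networks) by period number:
Algorithms=period 2: (2,1,1) — 1.
Algorithms=period 3: (3,1,1) (3,1,2) (3,2,1) (3,2,2) — 4.
Algorithms=period 4: (4,1,1) (4,1,2) (4,1,3) (4,2,1) (4,2,2) (4,2,3) (4,3,1) (4,3,2) (4,3,3) — 9.
Summing: 1 + 4 + 9 = 14.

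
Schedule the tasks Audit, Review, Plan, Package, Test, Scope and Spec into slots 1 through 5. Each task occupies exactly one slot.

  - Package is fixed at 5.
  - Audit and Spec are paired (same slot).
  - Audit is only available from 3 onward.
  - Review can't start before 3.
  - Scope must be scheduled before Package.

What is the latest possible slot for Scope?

Downstream work caps Scope at 4.
Scope at 4 is achievable: Review in 3, Package in 5, Plan in 1, Audit in 3, Test in 1, Scope in 4, Spec in 3.

4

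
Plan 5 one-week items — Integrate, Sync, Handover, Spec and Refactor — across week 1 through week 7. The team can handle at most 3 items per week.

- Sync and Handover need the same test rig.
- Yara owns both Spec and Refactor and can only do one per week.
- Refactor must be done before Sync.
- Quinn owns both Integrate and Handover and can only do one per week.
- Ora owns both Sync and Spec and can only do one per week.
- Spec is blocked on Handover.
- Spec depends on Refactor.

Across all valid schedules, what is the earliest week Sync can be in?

Precedence pushes Sync to at least week 2.
Sync at week 2 is achievable: Spec=week 3; Refactor=week 1; Handover=week 1; Integrate=week 2; Sync=week 2.

week 2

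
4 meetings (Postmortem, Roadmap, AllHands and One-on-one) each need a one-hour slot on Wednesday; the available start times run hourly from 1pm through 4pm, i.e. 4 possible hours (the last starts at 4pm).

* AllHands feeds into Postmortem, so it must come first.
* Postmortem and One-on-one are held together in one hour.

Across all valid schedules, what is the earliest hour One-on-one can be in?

One-on-one must be in the same hour as Postmortem, which can't be before 2pm, so One-on-one is at least 2pm.
One-on-one at 2pm is achievable: AllHands=1pm; One-on-one=2pm; Postmortem=2pm; Roadmap=1pm.

2pm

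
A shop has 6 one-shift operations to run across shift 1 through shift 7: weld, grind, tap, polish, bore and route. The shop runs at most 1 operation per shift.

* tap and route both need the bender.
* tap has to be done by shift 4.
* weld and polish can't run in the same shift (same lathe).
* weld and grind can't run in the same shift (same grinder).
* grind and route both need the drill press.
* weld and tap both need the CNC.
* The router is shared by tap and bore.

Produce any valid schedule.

bore in shift 5; tap in shift 1; route in shift 6; grind in shift 3; weld in shift 2; polish in shift 4

Checking: weld(shift 2) != polish(shift 4); tap(shift 1) != route(shift 6); tap(shift 1) != bore(shift 5); grind(shift 3) != route(shift 6); weld(shift 2) != tap(shift 1); weld(shift 2) != grind(shift 3); tap=shift 1 in [shift 1,shift 4]; max 1 per shift (cap 1).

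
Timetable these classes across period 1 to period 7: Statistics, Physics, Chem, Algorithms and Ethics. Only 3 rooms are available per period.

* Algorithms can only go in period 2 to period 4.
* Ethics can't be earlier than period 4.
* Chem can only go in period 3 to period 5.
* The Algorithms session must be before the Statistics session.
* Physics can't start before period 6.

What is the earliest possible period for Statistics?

period 3

Precedence pushes Statistics to at least period 3.
Statistics at period 3 is achievable: Ethics=period 4, Statistics=period 3, Chem=period 3, Physics=period 6, Algorithms=period 2.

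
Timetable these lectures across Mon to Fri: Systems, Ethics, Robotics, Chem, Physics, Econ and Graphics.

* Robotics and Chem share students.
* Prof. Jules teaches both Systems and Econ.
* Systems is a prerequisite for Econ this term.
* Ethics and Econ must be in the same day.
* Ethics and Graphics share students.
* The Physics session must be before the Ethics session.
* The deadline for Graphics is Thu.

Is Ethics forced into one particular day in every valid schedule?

Ethics can be Tue (e.g. Physics -> Mon, Graphics -> Mon, Ethics -> Tue, Robotics -> Mon, Econ -> Tue, Chem -> Tue, Systems -> Mon) or Wed (e.g. Ethics -> Wed; Robotics -> Mon; Chem -> Tue; Systems -> Mon; Physics -> Mon; Graphics -> Mon; Econ -> Wed).

No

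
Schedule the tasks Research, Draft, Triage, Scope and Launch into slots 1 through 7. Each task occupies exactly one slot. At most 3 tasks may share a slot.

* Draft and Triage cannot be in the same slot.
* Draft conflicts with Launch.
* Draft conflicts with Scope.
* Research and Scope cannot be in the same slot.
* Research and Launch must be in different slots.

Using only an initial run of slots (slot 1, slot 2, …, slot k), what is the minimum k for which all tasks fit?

With at most 3 per slot and 5 tasks, at least 2 slots are needed.
2 works (last occupied slot: 2): for example Triage in 2; Launch in 2; Draft in 1; Scope in 2; Research in 1.

2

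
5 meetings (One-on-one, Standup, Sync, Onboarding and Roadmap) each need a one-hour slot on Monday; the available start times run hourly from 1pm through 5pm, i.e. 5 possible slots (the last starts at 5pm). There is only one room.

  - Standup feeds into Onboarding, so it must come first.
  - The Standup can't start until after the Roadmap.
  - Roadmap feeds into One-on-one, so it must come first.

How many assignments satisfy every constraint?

Splitting on One-on-one: it can be 2pm (3), 3pm (4), 4pm (4), 5pm (4). Listing each branch's schedules as (Standup, Sync, Onboarding, Roadmap):
One-on-one=2pm: (3pm,4pm,5pm,1pm) (3pm,5pm,4pm,1pm) (4pm,3pm,5pm,1pm) — 3.
One-on-one=3pm: (2pm,4pm,5pm,1pm) (2pm,5pm,4pm,1pm) (4pm,1pm,5pm,2pm) (4pm,2pm,5pm,1pm) — 4.
One-on-one=4pm: (2pm,3pm,5pm,1pm) (2pm,5pm,3pm,1pm) (3pm,1pm,5pm,2pm) (3pm,2pm,5pm,1pm) — 4.
One-on-one=5pm: (2pm,3pm,4pm,1pm) (2pm,4pm,3pm,1pm) (3pm,1pm,4pm,2pm) (3pm,2pm,4pm,1pm) — 4.
Summing: 3 + 4 + 4 + 4 = 15.

15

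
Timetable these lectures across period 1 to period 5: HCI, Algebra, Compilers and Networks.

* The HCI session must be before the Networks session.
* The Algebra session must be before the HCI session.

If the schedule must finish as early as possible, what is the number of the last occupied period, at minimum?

3

The precedence chain requires at least 3 distinct periods.
3 works (last occupied period: period 3): for example Networks=period 3, Algebra=period 1, Compilers=period 1, HCI=period 2.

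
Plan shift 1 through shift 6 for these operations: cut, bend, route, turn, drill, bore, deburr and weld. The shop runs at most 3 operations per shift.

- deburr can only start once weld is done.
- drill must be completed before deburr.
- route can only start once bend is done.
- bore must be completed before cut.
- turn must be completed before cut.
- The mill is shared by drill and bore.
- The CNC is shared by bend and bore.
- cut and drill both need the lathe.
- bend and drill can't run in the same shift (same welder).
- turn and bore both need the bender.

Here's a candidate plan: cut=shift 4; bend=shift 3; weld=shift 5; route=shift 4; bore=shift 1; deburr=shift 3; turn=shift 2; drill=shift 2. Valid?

cut and drill both need the lathe — holds.
route can only start once bend is done — holds.
deburr can only start once weld is done — violated.
The shop runs at most 3 operations per shift — holds.
The CNC is shared by bend and bore — holds.
turn must be completed before cut — holds.
The mill is shared by drill and bore — holds.
bend and drill can't run in the same shift (same welder) — holds.
drill must be completed before deburr — holds.
turn and bore both need the bender — holds.
bore must be completed before cut — holds.

No. deburr can only start once weld is done is not satisfied.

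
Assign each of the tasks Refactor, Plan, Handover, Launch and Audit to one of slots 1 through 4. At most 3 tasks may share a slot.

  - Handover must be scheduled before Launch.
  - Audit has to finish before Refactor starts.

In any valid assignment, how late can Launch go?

Precedence pushes Launch to at least 2.
Launch at 4 is achievable: Launch=4; Plan=1; Refactor=2; Handover=1; Audit=1.

4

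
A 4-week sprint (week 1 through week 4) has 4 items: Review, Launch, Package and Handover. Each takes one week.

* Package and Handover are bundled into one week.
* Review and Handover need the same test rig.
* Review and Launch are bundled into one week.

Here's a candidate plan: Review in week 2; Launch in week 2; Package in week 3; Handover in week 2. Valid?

Package and Handover are bundled into one week — violated.
Review and Handover need the same test rig — violated.
Review and Launch are bundled into one week — holds.

Invalid. Review and Handover need the same test rig.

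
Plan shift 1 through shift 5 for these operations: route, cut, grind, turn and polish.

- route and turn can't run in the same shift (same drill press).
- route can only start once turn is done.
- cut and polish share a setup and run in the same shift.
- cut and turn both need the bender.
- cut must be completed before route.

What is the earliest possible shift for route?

Precedence pushes route to at least shift 2.
route at shift 3 is achievable: turn -> shift 2; cut -> shift 1; grind -> shift 1; polish -> shift 1; route -> shift 3.
Nothing earlier works — the conflict constraints rule out every shift before shift 3.

shift 3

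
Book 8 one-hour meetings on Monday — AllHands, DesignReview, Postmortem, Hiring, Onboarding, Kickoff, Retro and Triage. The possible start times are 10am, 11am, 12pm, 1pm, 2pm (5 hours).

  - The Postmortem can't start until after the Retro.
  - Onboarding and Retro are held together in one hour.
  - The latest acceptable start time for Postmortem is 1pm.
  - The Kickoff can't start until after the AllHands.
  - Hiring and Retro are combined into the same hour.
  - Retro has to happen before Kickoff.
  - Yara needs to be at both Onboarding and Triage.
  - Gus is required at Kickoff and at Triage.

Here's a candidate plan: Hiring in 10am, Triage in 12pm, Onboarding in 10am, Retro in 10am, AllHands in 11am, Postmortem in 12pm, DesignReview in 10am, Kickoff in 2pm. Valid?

Yes

The Postmortem can't start until after the Retro — holds.
The latest acceptable start time for Postmortem is 1pm — holds.
Retro has to happen before Kickoff — holds.
Yara needs to be at both Onboarding and Triage — holds.
Onboarding and Retro are held together in one hour — holds.
The Kickoff can't start until after the AllHands — holds.
Hiring and Retro are combined into the same hour — holds.
Gus is required at Kickoff and at Triage — holds.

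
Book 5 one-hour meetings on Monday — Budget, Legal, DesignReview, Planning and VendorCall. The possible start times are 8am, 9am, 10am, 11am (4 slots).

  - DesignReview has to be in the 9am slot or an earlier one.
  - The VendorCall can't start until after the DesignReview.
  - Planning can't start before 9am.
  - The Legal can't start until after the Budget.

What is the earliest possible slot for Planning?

Planning is available from 9am.
Planning at 9am is achievable: Planning in 9am; DesignReview in 8am; Legal in 9am; Budget in 8am; VendorCall in 9am.

9am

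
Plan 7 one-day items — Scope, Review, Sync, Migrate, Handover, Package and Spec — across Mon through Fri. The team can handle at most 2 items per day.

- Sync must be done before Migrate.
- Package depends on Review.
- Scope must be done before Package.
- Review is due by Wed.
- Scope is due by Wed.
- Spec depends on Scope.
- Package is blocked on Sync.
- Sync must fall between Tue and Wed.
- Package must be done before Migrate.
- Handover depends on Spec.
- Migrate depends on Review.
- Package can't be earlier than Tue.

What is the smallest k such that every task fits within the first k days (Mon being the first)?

4

The precedence chain requires at least 3 distinct days.
With at most 2 per day and 7 tasks, at least 4 days are needed.
Propagating the time windows through the other constraints, Migrate can't land before Thu — that is day 4 counting from Mon — so the schedule must run through at least 4 days.
4 works (last occupied day: Thu): for example Handover=Wed; Review=Mon; Spec=Tue; Package=Wed; Sync=Tue; Scope=Mon; Migrate=Thu.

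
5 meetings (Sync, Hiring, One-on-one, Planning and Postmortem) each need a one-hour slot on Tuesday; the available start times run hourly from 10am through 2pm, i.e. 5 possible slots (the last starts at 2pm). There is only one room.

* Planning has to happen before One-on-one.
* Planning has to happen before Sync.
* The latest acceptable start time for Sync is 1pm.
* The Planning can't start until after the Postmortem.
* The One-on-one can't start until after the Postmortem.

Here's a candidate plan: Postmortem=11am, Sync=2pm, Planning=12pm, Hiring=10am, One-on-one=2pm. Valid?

There is only one room — violated.
The Planning can't start until after the Postmortem — holds.
Planning has to happen before Sync — holds.
The latest acceptable start time for Sync is 1pm — violated.
The One-on-one can't start until after the Postmortem — holds.
Planning has to happen before One-on-one — holds.

No. The latest acceptable start time for Sync is 1pm is not satisfied.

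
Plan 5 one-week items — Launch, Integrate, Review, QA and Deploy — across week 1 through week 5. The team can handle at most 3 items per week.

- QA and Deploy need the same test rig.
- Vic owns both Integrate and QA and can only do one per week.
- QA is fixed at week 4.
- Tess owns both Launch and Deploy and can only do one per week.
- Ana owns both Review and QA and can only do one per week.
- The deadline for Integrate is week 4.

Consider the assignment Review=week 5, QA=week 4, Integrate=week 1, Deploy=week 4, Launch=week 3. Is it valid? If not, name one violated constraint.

Invalid. QA and Deploy need the same test rig.

Tess owns both Launch and Deploy and can only do one per week — holds.
Vic owns both Integrate and QA and can only do one per week — holds.
The team can handle at most 3 items per week — holds.
QA is fixed at week 4 — holds.
QA and Deploy need the same test rig — violated.
The deadline for Integrate is week 4 — holds.
Ana owns both Review and QA and can only do one per week — holds.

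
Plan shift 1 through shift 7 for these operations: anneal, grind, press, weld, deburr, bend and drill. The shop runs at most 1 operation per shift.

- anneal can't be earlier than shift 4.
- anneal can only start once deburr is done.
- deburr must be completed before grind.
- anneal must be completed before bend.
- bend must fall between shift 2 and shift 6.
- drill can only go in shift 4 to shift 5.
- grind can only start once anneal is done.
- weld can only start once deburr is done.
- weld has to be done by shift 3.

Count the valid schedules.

Splitting on anneal: it can be shift 4 (3), shift 5 (3). Listing each branch's schedules as (grind, press, weld, deburr, bend, drill) by shift number:
anneal=shift 4: (7,1,3,2,6,5) (7,2,3,1,6,5) (7,3,2,1,6,5) — 3.
anneal=shift 5: (7,1,3,2,6,4) (7,2,3,1,6,4) (7,3,2,1,6,4) — 3.
Summing: 3 + 3 = 6.

6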